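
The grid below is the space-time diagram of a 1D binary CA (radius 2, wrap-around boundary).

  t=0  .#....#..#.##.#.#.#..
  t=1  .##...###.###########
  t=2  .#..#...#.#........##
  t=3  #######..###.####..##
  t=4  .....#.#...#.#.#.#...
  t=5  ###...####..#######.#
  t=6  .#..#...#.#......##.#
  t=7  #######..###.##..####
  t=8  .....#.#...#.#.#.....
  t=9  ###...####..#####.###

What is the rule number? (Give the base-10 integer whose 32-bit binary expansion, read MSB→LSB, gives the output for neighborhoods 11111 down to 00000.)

1727410001

  ##### -> .   bit 31 = 0  t=1,i=12
  ####. -> #   bit 30 = 1  t=1,i=19
  ###.# -> #   bit 29 = 1  t=1,i=8
  ###.. -> .   bit 28 = 0  t=3,i=6
  ##.## -> .   bit 27 = 0  t=1,i=0
  ##.#. -> #   bit 26 = 1  t=0,i=13
  ##..# -> #   bit 25 = 1  t=3,i=7
  ##... -> .   bit 24 = 0  t=1,i=3
  #.### -> #   bit 23 = 1  t=1,i=10
  #.##. -> #   bit 22 = 1  t=0,i=11
  #.#.# -> #   bit 21 = 1  t=0,i=14
  #.#.. -> #   bit 20 = 1  t=0,i=18
  #..## -> .   bit 19 = 0  t=3,i=8
  #..#. -> #   bit 18 = 1  t=0,i=8
  #...# -> #   bit 17 = 1  t=0,i=20
  #.... -> .   bit 16 = 0  t=0,i=3
  .#### -> .   bit 15 = 0  t=1,i=11
  .###. -> .   bit 14 = 0  t=1,i=7
  .##.# -> #   bit 13 = 1  t=0,i=12
  .##.. -> .   bit 12 = 0  t=1,i=2
  .#.## -> #   bit 11 = 1  t=0,i=10
  .#.#. -> #   bit 10 = 1  t=0,i=15
  .#..# -> #   bit 9 = 1  t=0,i=7
  .#... -> #   bit 8 = 1  t=0,i=2
  ..### -> .   bit 7 = 0  t=1,i=6
  ..##. -> #   bit 6 = 1  t=2,i=19
  ..#.# -> .   bit 5 = 0  t=0,i=9
  ..#.. -> #   bit 4 = 1  t=0,i=1
  ...## -> .   bit 3 = 0  t=1,i=5
  ...#. -> .   bit 2 = 0  t=0,i=0
  ....# -> .   bit 1 = 0  t=0,i=4
  ..... -> #   bit 0 = 1  t=2,i=13
  bits 01100110111101100010111101010001 = 1727410001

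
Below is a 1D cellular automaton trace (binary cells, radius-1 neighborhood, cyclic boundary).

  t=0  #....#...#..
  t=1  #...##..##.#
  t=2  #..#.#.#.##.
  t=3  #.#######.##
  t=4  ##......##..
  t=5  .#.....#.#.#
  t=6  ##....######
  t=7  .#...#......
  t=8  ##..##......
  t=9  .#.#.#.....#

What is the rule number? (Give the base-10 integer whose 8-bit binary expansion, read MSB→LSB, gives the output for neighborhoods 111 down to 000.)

102

  ### -> .   bit 7 = 0  t=3,i=3
  ##. -> #   bit 6 = 1  t=1,i=0
  #.# -> #   bit 5 = 1  t=1,i=10
  #.. -> .   bit 4 = 0  t=0,i=1
  .## -> .   bit 3 = 0  t=1,i=4
  .#. -> #   bit 2 = 1  t=0,i=0
  ..# -> #   bit 1 = 1  t=0,i=4
  ... -> .   bit 0 = 0  t=0,i=2
  bits 01100110 = 102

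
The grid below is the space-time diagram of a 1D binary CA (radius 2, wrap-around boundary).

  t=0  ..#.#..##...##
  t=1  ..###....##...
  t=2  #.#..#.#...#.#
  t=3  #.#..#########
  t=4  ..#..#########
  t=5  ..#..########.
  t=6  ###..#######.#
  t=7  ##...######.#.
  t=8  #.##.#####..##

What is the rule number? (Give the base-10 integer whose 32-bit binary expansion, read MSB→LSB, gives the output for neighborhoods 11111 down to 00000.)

3379735991

  [31] ##### => #  t=3,i=7
  [30] ####. => #  t=3,i=13
  [29] ###.# => .  t=3,i=0
  [28] ###.. => .  t=1,i=4
  [27] ##.## => #  t=6,i=12
  [26] ##.#. => .  t=2,i=1
  [25] ##..# => .  t=0,i=0
  [24] ##... => #  t=0,i=9
  [23] #.### => .  t=6,i=13
  [22] #.##. => #  t=2,i=13
  [21] #.#.# => #  t=7,i=12
  [20] #.#.. => #  t=0,i=4
  [19] #..## => .  t=0,i=6
  [18] #..#. => .  t=0,i=1
  [17] #...# => #  t=0,i=10
  [16] #.... => .  t=1,i=6
  [15] .#### => #  t=3,i=6
  [14] .###. => .  t=1,i=3
  [13] .##.# => #  t=2,i=0
  [12] .##.. => .  t=0,i=8
  [11] .#.## => #  t=2,i=12
  [10] .#.#. => #  t=0,i=3
  [9] .#..# => .  t=0,i=5
  [8] .#... => #  t=2,i=8
  [7] ..### => #  t=1,i=2
  [6] ..##. => .  t=0,i=7
  [5] ..#.# => #  t=0,i=2
  [4] ..#.. => #  t=4,i=2
  [3] ...## => .  t=0,i=11
  [2] ...#. => #  t=2,i=10
  [1] ....# => #  t=1,i=0
  [0] ..... => #  t=1,i=13
  bits 11001001011100101010110110110111 = 3379735991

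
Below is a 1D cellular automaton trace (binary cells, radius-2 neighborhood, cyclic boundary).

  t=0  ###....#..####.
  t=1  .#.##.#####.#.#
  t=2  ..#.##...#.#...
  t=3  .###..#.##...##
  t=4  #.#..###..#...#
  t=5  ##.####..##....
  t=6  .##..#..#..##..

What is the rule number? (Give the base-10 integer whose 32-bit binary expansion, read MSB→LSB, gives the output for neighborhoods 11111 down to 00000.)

1292724917

  [31] ##### => .  t=1,i=8
  [30] ####. => #  t=0,i=12
  [29] ###.# => .  t=0,i=13
  [28] ###.. => .  t=0,i=2
  [27] ##.## => #  t=0,i=14
  [26] ##.#. => #  t=1,i=11
  [25] ##..# => .  t=3,i=4
  [24] ##... => #  t=0,i=3
  [23] #.### => .  t=0,i=0
  [22] #.##. => .  t=1,i=3
  [21] #.#.# => .  t=1,i=1
  [20] #.#.. => .  t=2,i=11
  [19] #..## => #  t=0,i=9
  [18] #..#. => #  t=3,i=5
  [17] #...# => .  t=2,i=7
  [16] #.... => #  t=0,i=4
  [15] .#### => .  t=0,i=11
  [14] .###. => #  t=0,i=1
  [13] .##.# => #  t=1,i=4
  [12] .##.. => .  t=2,i=5
  [11] .#.## => #  t=1,i=2
  [10] .#.#. => .  t=1,i=0
  [9] .#..# => #  t=0,i=8
  [8] .#... => .  t=2,i=12
  [7] ..### => #  t=0,i=10
  [6] ..##. => .  t=3,i=13
  [5] ..#.# => #  t=2,i=2
  [4] ..#.. => #  t=0,i=7
  [3] ...## => .  t=3,i=12
  [2] ...#. => #  t=0,i=6
  [1] ....# => .  t=0,i=5
  [0] ..... => #  t=2,i=14
  bits 01001101000011010110101010110101 = 1292724917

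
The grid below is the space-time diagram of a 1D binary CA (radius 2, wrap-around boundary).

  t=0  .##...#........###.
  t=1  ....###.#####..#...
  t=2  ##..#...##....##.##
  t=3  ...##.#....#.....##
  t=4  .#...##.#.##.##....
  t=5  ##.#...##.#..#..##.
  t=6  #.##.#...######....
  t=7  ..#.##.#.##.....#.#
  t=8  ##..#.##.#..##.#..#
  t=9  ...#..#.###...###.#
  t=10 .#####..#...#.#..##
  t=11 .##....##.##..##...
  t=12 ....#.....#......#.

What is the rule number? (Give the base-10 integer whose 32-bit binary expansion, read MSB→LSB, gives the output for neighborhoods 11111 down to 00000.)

83329685

  ##### -> .   bit 31 = 0  t=1,i=10
  ####. -> .   bit 30 = 0  t=1,i=11
  ###.# -> .   bit 29 = 0  t=1,i=6
  ###.. -> .   bit 28 = 0  t=0,i=17
  ##.## -> .   bit 27 = 0  t=1,i=7
  ##.#. -> #   bit 26 = 1  t=3,i=5
  ##..# -> .   bit 25 = 0  t=0,i=18
  ##... -> .   bit 24 = 0  t=0,i=3
  #.### -> #   bit 23 = 1  t=1,i=8
  #.##. -> #   bit 22 = 1  t=4,i=10
  #.#.# -> #   bit 21 = 1  t=4,i=8
  #.#.. -> #   bit 20 = 1  t=3,i=6
  #..## -> .   bit 19 = 0  t=0,i=0
  #..#. -> #   bit 18 = 1  t=1,i=14
  #...# -> #   bit 17 = 1  t=0,i=4
  #.... -> #   bit 16 = 1  t=0,i=8
  .#### -> #   bit 15 = 1  t=1,i=9
  .###. -> .   bit 14 = 0  t=0,i=16
  .##.# -> .   bit 13 = 0  t=2,i=15
  .##.. -> .   bit 12 = 0  t=0,i=2
  .#.## -> .   bit 11 = 0  t=4,i=9
  .#.#. -> .   bit 10 = 0  t=7,i=17
  .#..# -> #   bit 9 = 1  t=5,i=11
  .#... -> .   bit 8 = 0  t=0,i=7
  ..### -> #   bit 7 = 1  t=0,i=15
  ..##. -> .   bit 6 = 0  t=0,i=1
  ..#.# -> .   bit 5 = 0  t=6,i=0
  ..#.. -> #   bit 4 = 1  t=0,i=6
  ...## -> .   bit 3 = 0  t=0,i=14
  ...#. -> #   bit 2 = 1  t=0,i=5
  ....# -> .   bit 1 = 0  t=0,i=13
  ..... -> #   bit 0 = 1  t=0,i=9
  bits 00000100111101111000001010010101 = 83329685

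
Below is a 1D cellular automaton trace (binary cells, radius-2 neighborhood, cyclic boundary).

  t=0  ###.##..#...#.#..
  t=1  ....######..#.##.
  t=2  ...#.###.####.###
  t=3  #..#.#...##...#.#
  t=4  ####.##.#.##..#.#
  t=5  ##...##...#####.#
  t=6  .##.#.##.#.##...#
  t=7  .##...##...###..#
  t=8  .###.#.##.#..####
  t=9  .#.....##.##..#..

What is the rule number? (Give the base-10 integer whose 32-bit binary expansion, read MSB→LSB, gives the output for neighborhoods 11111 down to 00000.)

2480190264

  ##### -> #   bit 31 = 1  t=1,i=6
  ####. -> .   bit 30 = 0  t=1,i=8
  ###.# -> .   bit 29 = 0  t=0,i=2
  ###.. -> #   bit 28 = 1  t=1,i=9
  ##.## -> .   bit 27 = 0  t=0,i=3
  ##.#. -> .   bit 26 = 0  t=4,i=7
  ##..# -> #   bit 25 = 1  t=0,i=6
  ##... -> #   bit 24 = 1  t=1,i=16
  #.### -> #   bit 23 = 1  t=2,i=5
  #.##. -> #   bit 22 = 1  t=0,i=4
  #.#.# -> .   bit 21 = 0  t=4,i=8
  #.#.. -> #   bit 20 = 1  t=0,i=14
  #..## -> .   bit 19 = 0  t=0,i=16
  #..#. -> #   bit 18 = 1  t=0,i=7
  #...# -> .   bit 17 = 0  t=0,i=10
  #.... -> .   bit 16 = 0  t=1,i=0
  .#### -> #   bit 15 = 1  t=1,i=5
  .###. -> .   bit 14 = 0  t=0,i=1
  .##.# -> #   bit 13 = 1  t=4,i=6
  .##.. -> #   bit 12 = 1  t=0,i=5
  .#.## -> .   bit 11 = 0  t=1,i=13
  .#.#. -> .   bit 10 = 0  t=0,i=13
  .#..# -> #   bit 9 = 1  t=0,i=15
  .#... -> #   bit 8 = 1  t=0,i=9
  ..### -> .   bit 7 = 0  t=0,i=0
  ..##. -> .   bit 6 = 0  t=3,i=9
  ..#.# -> #   bit 5 = 1  t=0,i=12
  ..#.. -> #   bit 4 = 1  t=0,i=8
  ...## -> #   bit 3 = 1  t=1,i=3
  ...#. -> .   bit 2 = 0  t=0,i=11
  ....# -> .   bit 1 = 0  t=1,i=2
  ..... -> .   bit 0 = 0  t=1,i=1
  bits 10010011110101001011001100111000 = 2480190264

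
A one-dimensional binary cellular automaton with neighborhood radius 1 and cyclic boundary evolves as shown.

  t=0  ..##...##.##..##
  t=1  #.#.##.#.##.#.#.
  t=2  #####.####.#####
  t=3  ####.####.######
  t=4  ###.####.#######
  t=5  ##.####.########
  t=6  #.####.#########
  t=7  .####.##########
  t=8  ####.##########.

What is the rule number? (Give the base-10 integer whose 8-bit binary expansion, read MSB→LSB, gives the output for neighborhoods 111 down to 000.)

  ###|#  b7=1 t=2,i=0
  ##.|.  b6=0 t=0,i=3
  #.#|#  b5=1 t=0,i=9
  #..|#  b4=1 t=0,i=0
  .##|#  b3=1 t=0,i=2
  .#.|#  b2=1 t=1,i=0
  ..#|.  b1=0 t=0,i=1
  ...|#  b0=1 t=0,i=5
  bits 10111101 = 189

189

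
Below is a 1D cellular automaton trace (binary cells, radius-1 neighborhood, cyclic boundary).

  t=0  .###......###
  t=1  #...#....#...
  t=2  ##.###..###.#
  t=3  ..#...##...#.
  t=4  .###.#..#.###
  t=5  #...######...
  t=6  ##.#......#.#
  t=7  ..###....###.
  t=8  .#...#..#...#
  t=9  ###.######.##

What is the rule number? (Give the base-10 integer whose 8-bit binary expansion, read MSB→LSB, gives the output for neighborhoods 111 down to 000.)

  ### -> .   bit 7 = 0  t=0,i=2
  ##. -> .   bit 6 = 0  t=0,i=3
  #.# -> #   bit 5 = 1  t=0,i=0
  #.. -> #   bit 4 = 1  t=0,i=4
  .## -> .   bit 3 = 0  t=0,i=1
  .#. -> #   bit 2 = 1  t=1,i=0
  ..# -> #   bit 1 = 1  t=0,i=9
  ... -> .   bit 0 = 0  t=0,i=5
  bits 00110110 = 54

54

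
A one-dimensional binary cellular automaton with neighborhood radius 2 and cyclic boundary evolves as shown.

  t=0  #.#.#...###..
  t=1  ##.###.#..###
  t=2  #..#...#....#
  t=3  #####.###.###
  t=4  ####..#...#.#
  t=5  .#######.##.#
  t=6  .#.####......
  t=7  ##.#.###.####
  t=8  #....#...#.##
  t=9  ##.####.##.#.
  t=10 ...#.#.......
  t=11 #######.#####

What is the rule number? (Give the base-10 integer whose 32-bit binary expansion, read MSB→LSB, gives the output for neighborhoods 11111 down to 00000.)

  [31] ##### => #  t=1,i=12
  [30] ####. => #  t=1,i=0
  [29] ###.# => .  t=1,i=1
  [28] ###.. => #  t=0,i=10
  [27] ##.## => .  t=1,i=2
  [26] ##.#. => .  t=1,i=6
  [25] ##..# => #  t=0,i=11
  [24] ##... => #  t=6,i=7
  [23] #.### => #  t=1,i=3
  [22] #.##. => .  t=5,i=9
  [21] #.#.# => .  t=0,i=2
  [20] #.#.. => #  t=0,i=4
  [19] #..## => .  t=1,i=9
  [18] #..#. => #  t=0,i=12
  [17] #...# => .  t=0,i=6
  [16] #.... => .  t=2,i=9
  [15] .#### => .  t=1,i=11
  [14] .###. => .  t=0,i=9
  [13] .##.# => .  t=5,i=10
  [12] .##.. => #  t=2,i=0
  [11] .#.## => .  t=4,i=11
  [10] .#.#. => #  t=0,i=1
  [9] .#..# => .  t=1,i=8
  [8] .#... => #  t=0,i=5
  [7] ..### => .  t=0,i=8
  [6] ..##. => #  t=2,i=12
  [5] ..#.# => #  t=0,i=0
  [4] ..#.. => #  t=2,i=3
  [3] ...## => #  t=0,i=7
  [2] ...#. => #  t=2,i=6
  [1] ....# => #  t=2,i=10
  [0] ..... => #  t=6,i=9
  bits 11010011100101000001010101111111 = 3549697407

3549697407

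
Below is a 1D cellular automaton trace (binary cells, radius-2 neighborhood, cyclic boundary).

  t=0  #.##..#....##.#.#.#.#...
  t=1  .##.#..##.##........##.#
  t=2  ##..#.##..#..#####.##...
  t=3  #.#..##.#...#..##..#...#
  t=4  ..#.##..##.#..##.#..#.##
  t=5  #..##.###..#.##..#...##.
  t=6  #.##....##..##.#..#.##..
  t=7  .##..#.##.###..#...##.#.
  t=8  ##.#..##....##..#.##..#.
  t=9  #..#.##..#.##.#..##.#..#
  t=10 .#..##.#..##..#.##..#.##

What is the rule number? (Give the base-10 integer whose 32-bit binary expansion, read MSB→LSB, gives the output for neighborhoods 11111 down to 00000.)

3529050445

  #####|#  b31=1 t=2,i=15
  ####.|#  b30=1 t=2,i=16
  ###.#|.  b29=0 t=2,i=17
  ###..|#  b28=1 t=5,i=8
  ##.##|.  b27=0 t=1,i=9
  ##.#.|.  b26=0 t=0,i=13
  ##..#|#  b25=1 t=0,i=4
  ##...|.  b24=0 t=1,i=12
  #.###|.  b23=0 t=5,i=6
  #.##.|#  b22=1 t=0,i=2
  #.#.#|.  b21=0 t=0,i=14
  #.#..|#  b20=1 t=0,i=20
  #..##|#  b19=1 t=1,i=6
  #..#.|.  b18=0 t=0,i=5
  #...#|.  b17=0 t=0,i=22
  #....|#  b16=1 t=0,i=8
  .####|.  b15=0 t=2,i=14
  .###.|.  b14=0 t=5,i=7
  .##.#|.  b13=0 t=0,i=12
  .##..|.  b12=0 t=0,i=3
  .#.##|#  b11=1 t=0,i=1
  .#.#.|.  b10=0 t=0,i=15
  .#..#|.  b9=0 t=1,i=5
  .#...|#  b8=1 t=0,i=7
  ..###|.  b7=0 t=2,i=13
  ..##.|#  b6=1 t=0,i=11
  ..#.#|.  b5=0 t=0,i=0
  ..#..|.  b4=0 t=0,i=6
  ...##|#  b3=1 t=0,i=10
  ...#.|#  b2=1 t=0,i=23
  ....#|.  b1=0 t=0,i=9
  .....|#  b0=1 t=1,i=14
  bits 11010010010110010000100101001101 = 3529050445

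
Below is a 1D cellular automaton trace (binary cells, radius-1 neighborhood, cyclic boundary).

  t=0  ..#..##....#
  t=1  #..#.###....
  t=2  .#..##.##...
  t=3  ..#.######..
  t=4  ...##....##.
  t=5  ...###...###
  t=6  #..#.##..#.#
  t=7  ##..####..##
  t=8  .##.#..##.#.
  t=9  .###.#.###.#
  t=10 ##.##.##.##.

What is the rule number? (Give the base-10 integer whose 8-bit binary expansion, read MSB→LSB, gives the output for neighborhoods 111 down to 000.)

  ###|.  b7=0 t=1,i=6
  ##.|#  b6=1 t=0,i=6
  #.#|#  b5=1 t=1,i=4
  #..|#  b4=1 t=0,i=0
  .##|#  b3=1 t=0,i=5
  .#.|.  b2=0 t=0,i=2
  ..#|.  b1=0 t=0,i=1
  ...|.  b0=0 t=0,i=8
  bits 01111000 = 120

120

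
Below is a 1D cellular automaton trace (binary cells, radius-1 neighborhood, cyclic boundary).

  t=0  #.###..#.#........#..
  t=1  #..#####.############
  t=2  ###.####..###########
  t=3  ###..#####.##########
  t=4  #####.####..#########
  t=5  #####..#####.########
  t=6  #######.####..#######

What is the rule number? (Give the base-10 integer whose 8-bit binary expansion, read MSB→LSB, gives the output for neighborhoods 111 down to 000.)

215

  ###|#  b7=1 t=0,i=3
  ##.|#  b6=1 t=0,i=4
  #.#|.  b5=0 t=0,i=1
  #..|#  b4=1 t=0,i=5
  .##|.  b3=0 t=0,i=2
  .#.|#  b2=1 t=0,i=0
  ..#|#  b1=1 t=0,i=6
  ...|#  b0=1 t=0,i=11
  bits 11010111 = 215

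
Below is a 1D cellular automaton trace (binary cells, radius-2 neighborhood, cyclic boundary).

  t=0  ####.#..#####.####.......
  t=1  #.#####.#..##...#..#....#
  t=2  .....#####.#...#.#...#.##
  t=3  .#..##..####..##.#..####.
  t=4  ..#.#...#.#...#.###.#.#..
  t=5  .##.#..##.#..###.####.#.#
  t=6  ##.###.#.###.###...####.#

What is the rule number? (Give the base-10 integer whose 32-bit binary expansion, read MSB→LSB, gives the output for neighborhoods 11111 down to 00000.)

1685146348

  #####|.  b31=0 t=0,i=10
  ####.|#  b30=1 t=0,i=2
  ###.#|#  b29=1 t=0,i=3
  ###..|.  b28=0 t=0,i=17
  ##.##|.  b27=0 t=0,i=13
  ##.#.|#  b26=1 t=0,i=4
  ##..#|.  b25=0 t=3,i=6
  ##...|.  b24=0 t=0,i=18
  #.###|.  b23=0 t=0,i=14
  #.##.|#  b22=1 t=2,i=23
  #.#.#|#  b21=1 t=4,i=20
  #.#..|#  b20=1 t=0,i=5
  #..##|.  b19=0 t=0,i=7
  #..#.|.  b18=0 t=1,i=18
  #...#|.  b17=0 t=1,i=14
  #....|#  b16=1 t=0,i=19
  .####|.  b15=0 t=0,i=1
  .###.|#  b14=1 t=4,i=17
  .##.#|.  b13=0 t=1,i=0
  .##..|.  b12=0 t=1,i=12
  .#.##|#  b11=1 t=2,i=22
  .#.#.|.  b10=0 t=2,i=16
  .#..#|#  b9=1 t=0,i=6
  .#...|.  b8=0 t=1,i=20
  ..###|#  b7=1 t=0,i=0
  ..##.|#  b6=1 t=1,i=11
  ..#.#|#  b5=1 t=2,i=15
  ..#..|.  b4=0 t=1,i=16
  ...##|#  b3=1 t=0,i=24
  ...#.|#  b2=1 t=1,i=15
  ....#|.  b1=0 t=0,i=23
  .....|.  b0=0 t=0,i=20
  bits 01100100011100010100101011101100 = 1685146348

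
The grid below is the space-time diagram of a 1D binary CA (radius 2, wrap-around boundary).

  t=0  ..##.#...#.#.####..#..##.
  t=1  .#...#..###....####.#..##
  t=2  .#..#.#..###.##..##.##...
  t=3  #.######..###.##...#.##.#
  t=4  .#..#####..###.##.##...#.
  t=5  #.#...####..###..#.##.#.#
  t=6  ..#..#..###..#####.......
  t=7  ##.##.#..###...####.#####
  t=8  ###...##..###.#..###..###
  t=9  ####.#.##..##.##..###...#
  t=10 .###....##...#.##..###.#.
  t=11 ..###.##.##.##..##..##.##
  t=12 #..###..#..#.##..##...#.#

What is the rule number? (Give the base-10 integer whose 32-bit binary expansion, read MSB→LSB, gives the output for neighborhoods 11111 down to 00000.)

  [31] ##### => #  t=3,i=4
  [30] ####. => #  t=0,i=15
  [29] ###.# => #  t=1,i=18
  [28] ###.. => #  t=0,i=16
  [27] ##.## => #  t=2,i=12
  [26] ##.#. => .  t=0,i=4
  [25] ##..# => #  t=0,i=17
  [24] ##... => #  t=0,i=24
  [23] #.### => .  t=0,i=13
  [22] #.##. => .  t=2,i=13
  [21] #.#.# => .  t=0,i=11
  [20] #.#.. => #  t=0,i=5
  [19] #..## => .  t=0,i=21
  [18] #..#. => #  t=0,i=18
  [17] #...# => .  t=0,i=0
  [16] #.... => .  t=1,i=12
  [15] .#### => .  t=0,i=14
  [14] .###. => #  t=1,i=9
  [13] .##.# => .  t=0,i=3
  [12] .##.. => #  t=0,i=23
  [11] .#.## => .  t=0,i=12
  [10] .#.#. => #  t=0,i=10
  [9] .#..# => #  t=0,i=20
  [8] .#... => .  t=0,i=6
  [7] ..### => .  t=1,i=8
  [6] ..##. => .  t=0,i=2
  [5] ..#.# => #  t=0,i=9
  [4] ..#.. => .  t=0,i=19
  [3] ...## => #  t=0,i=1
  [2] ...#. => #  t=0,i=8
  [1] ....# => #  t=1,i=13
  [0] ..... => #  t=6,i=20
  bits 11111011000101000101011000101111 = 4212413999

4212413999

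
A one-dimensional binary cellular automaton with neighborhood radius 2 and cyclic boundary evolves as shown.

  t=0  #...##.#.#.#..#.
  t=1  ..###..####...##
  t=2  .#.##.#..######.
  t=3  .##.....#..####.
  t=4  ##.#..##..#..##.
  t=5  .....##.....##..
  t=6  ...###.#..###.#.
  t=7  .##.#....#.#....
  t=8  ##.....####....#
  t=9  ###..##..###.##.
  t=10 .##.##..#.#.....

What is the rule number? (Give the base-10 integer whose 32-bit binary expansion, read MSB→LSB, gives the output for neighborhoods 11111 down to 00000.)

3509210222

  [31] ##### => #  t=2,i=11
  [30] ####. => #  t=1,i=9
  [29] ###.# => .  t=6,i=5
  [28] ###.. => #  t=1,i=4
  [27] ##.## => .  t=4,i=15
  [26] ##.#. => .  t=0,i=6
  [25] ##..# => .  t=1,i=0
  [24] ##... => #  t=1,i=11
  [23] #.### => .  t=9,i=0
  [22] #.##. => .  t=2,i=3
  [21] #.#.# => #  t=0,i=7
  [20] #.#.. => .  t=0,i=0
  [19] #..## => #  t=1,i=1
  [18] #..#. => .  t=0,i=13
  [17] #...# => #  t=0,i=2
  [16] #.... => .  t=3,i=4
  [15] .#### => .  t=1,i=8
  [14] .###. => #  t=1,i=3
  [13] .##.# => .  t=0,i=5
  [12] .##.. => .  t=1,i=15
  [11] .#.## => #  t=2,i=2
  [10] .#.#. => #  t=0,i=8
  [9] .#..# => .  t=0,i=12
  [8] .#... => .  t=0,i=1
  [7] ..### => .  t=1,i=2
  [6] ..##. => #  t=0,i=4
  [5] ..#.# => #  t=0,i=14
  [4] ..#.. => .  t=3,i=8
  [3] ...## => #  t=0,i=3
  [2] ...#. => #  t=3,i=7
  [1] ....# => #  t=3,i=6
  [0] ..... => .  t=3,i=5
  bits 11010001001010100100110001101110 = 3509210222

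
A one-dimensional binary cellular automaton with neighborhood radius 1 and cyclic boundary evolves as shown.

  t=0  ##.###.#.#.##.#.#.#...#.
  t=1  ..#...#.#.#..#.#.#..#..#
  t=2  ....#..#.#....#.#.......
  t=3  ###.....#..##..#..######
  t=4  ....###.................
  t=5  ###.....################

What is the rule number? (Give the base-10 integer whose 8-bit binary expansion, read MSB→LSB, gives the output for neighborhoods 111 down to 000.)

  ### -> .   bit 7 = 0  t=0,i=4
  ##. -> .   bit 6 = 0  t=0,i=1
  #.# -> #   bit 5 = 1  t=0,i=2
  #.. -> .   bit 4 = 0  t=0,i=19
  .## -> .   bit 3 = 0  t=0,i=0
  .#. -> .   bit 2 = 0  t=0,i=7
  ..# -> .   bit 1 = 0  t=0,i=21
  ... -> #   bit 0 = 1  t=0,i=20
  bits 00100001 = 33

33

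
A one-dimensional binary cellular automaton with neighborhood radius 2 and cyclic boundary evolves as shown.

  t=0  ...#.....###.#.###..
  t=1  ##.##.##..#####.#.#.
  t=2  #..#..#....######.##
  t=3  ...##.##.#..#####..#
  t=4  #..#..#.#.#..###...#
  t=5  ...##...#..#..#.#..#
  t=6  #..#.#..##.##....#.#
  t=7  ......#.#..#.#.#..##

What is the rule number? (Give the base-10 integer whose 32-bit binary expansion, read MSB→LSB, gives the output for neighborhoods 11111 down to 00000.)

  ##### -> #   bit 31 = 1  t=1,i=12
  ####. -> #   bit 30 = 1  t=1,i=13
  ###.# -> #   bit 29 = 1  t=0,i=11
  ###.. -> .   bit 28 = 0  t=0,i=17
  ##.## -> .   bit 27 = 0  t=1,i=2
  ##.#. -> #   bit 26 = 1  t=0,i=12
  ##..# -> .   bit 25 = 0  t=1,i=8
  ##... -> #   bit 24 = 1  t=0,i=18
  #.### -> .   bit 23 = 0  t=0,i=15
  #.##. -> #   bit 22 = 1  t=1,i=0
  #.#.# -> #   bit 21 = 1  t=0,i=13
  #.#.. -> .   bit 20 = 0  t=3,i=9
  #..## -> .   bit 19 = 0  t=1,i=9
  #..#. -> .   bit 18 = 0  t=2,i=2
  #...# -> .   bit 17 = 0  t=3,i=1
  #.... -> .   bit 16 = 0  t=0,i=5
  .#### -> #   bit 15 = 1  t=1,i=11
  .###. -> #   bit 14 = 1  t=0,i=10
  .##.# -> .   bit 13 = 0  t=1,i=1
  .##.. -> .   bit 12 = 0  t=1,i=7
  .#.## -> #   bit 11 = 1  t=0,i=14
  .#.#. -> .   bit 10 = 0  t=1,i=17
  .#..# -> #   bit 9 = 1  t=2,i=4
  .#... -> #   bit 8 = 1  t=0,i=4
  ..### -> .   bit 7 = 0  t=0,i=9
  ..##. -> #   bit 6 = 1  t=3,i=3
  ..#.# -> .   bit 5 = 0  t=4,i=6
  ..#.. -> #   bit 4 = 1  t=0,i=3
  ...## -> .   bit 3 = 0  t=0,i=8
  ...#. -> .   bit 2 = 0  t=0,i=2
  ....# -> #   bit 1 = 1  t=0,i=1
  ..... -> #   bit 0 = 1  t=0,i=0
  bits 11100101011000001100101101010011 = 3848325971

3848325971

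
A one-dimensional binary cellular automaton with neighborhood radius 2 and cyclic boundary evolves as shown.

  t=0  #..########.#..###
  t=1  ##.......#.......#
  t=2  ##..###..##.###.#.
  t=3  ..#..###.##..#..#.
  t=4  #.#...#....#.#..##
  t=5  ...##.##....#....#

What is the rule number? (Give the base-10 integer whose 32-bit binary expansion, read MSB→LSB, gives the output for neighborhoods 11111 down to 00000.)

  [31] ##### => .  t=0,i=5
  [30] ####. => #  t=0,i=9
  [29] ###.# => .  t=0,i=10
  [28] ###.. => #  t=0,i=0
  [27] ##.## => .  t=2,i=11
  [26] ##.#. => .  t=0,i=11
  [25] ##..# => #  t=0,i=1
  [24] ##... => .  t=1,i=2
  [23] #.### => .  t=2,i=12
  [22] #.##. => .  t=2,i=0
  [21] #.#.# => #  t=2,i=16
  [20] #.#.. => .  t=0,i=12
  [19] #..## => .  t=0,i=2
  [18] #..#. => .  t=3,i=12
  [17] #...# => #  t=3,i=0
  [16] #.... => .  t=1,i=3
  [15] .#### => .  t=0,i=4
  [14] .###. => #  t=1,i=0
  [13] .##.# => #  t=2,i=10
  [12] .##.. => .  t=2,i=1
  [11] .#.## => .  t=2,i=17
  [10] .#.#. => #  t=4,i=12
  [9] .#..# => .  t=0,i=13
  [8] .#... => #  t=1,i=10
  [7] ..### => .  t=0,i=3
  [6] ..##. => #  t=2,i=9
  [5] ..#.# => .  t=4,i=11
  [4] ..#.. => #  t=1,i=9
  [3] ...## => #  t=1,i=16
  [2] ...#. => .  t=1,i=8
  [1] ....# => .  t=1,i=7
  [0] ..... => #  t=1,i=4
  bits 01010010001000100110010101011001 = 1377985881

1377985881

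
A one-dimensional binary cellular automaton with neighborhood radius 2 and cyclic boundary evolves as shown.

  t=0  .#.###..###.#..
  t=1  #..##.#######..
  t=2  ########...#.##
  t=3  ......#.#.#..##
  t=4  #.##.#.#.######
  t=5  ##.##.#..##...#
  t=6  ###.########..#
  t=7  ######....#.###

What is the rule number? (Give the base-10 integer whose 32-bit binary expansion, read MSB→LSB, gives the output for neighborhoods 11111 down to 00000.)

1872557781

  ##### -> .   bit 31 = 0  t=1,i=8
  ####. -> #   bit 30 = 1  t=1,i=11
  ###.# -> #   bit 29 = 1  t=0,i=10
  ###.. -> .   bit 28 = 0  t=0,i=5
  ##.## -> #   bit 27 = 1  t=1,i=5
  ##.#. -> #   bit 26 = 1  t=0,i=11
  ##..# -> #   bit 25 = 1  t=0,i=6
  ##... -> #   bit 24 = 1  t=2,i=8
  #.### -> #   bit 23 = 1  t=0,i=3
  #.##. -> .   bit 22 = 0  t=4,i=2
  #.#.# -> .   bit 21 = 0  t=3,i=8
  #.#.. -> #   bit 20 = 1  t=0,i=12
  #..## -> #   bit 19 = 1  t=0,i=7
  #..#. -> #   bit 18 = 1  t=1,i=14
  #...# -> .   bit 17 = 0  t=0,i=14
  #.... -> .   bit 16 = 0  t=3,i=1
  .#### -> #   bit 15 = 1  t=1,i=7
  .###. -> #   bit 14 = 1  t=0,i=4
  .##.# -> #   bit 13 = 1  t=1,i=4
  .##.. -> #   bit 12 = 1  t=3,i=14
  .#.## -> .   bit 11 = 0  t=0,i=2
  .#.#. -> #   bit 10 = 1  t=3,i=7
  .#..# -> #   bit 9 = 1  t=1,i=1
  .#... -> .   bit 8 = 0  t=0,i=13
  ..### -> #   bit 7 = 1  t=0,i=8
  ..##. -> #   bit 6 = 1  t=1,i=3
  ..#.# -> .   bit 5 = 0  t=0,i=1
  ..#.. -> #   bit 4 = 1  t=1,i=0
  ...## -> .   bit 3 = 0  t=5,i=13
  ...#. -> #   bit 2 = 1  t=0,i=0
  ....# -> .   bit 1 = 0  t=3,i=4
  ..... -> #   bit 0 = 1  t=3,i=2
  bits 01101111100111001111011011010101 = 1872557781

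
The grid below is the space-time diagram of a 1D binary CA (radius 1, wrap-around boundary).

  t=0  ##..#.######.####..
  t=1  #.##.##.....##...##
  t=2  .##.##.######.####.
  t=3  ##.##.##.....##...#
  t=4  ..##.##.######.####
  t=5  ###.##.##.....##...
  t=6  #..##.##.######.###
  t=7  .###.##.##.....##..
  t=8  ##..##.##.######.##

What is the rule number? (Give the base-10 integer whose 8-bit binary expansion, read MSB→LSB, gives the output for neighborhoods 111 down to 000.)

59

  ### -> .   bit 7 = 0  t=0,i=7
  ##. -> .   bit 6 = 0  t=0,i=1
  #.# -> #   bit 5 = 1  t=0,i=5
  #.. -> #   bit 4 = 1  t=0,i=2
  .## -> #   bit 3 = 1  t=0,i=0
  .#. -> .   bit 2 = 0  t=0,i=4
  ..# -> #   bit 1 = 1  t=0,i=3
  ... -> #   bit 0 = 1  t=1,i=8
  bits 00111011 = 59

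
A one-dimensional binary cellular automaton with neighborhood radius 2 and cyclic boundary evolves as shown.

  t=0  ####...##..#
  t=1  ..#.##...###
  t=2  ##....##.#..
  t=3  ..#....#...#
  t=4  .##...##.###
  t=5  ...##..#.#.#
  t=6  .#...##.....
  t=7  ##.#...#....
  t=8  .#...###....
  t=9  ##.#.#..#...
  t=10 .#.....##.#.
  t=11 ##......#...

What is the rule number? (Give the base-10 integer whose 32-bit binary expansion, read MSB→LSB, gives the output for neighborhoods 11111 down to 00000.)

1670258836

  ##### -> .   bit 31 = 0  t=0,i=1
  ####. -> #   bit 30 = 1  t=0,i=2
  ###.# -> #   bit 29 = 1  t=4,i=11
  ###.. -> .   bit 28 = 0  t=0,i=3
  ##.## -> .   bit 27 = 0  t=4,i=0
  ##.#. -> .   bit 26 = 0  t=2,i=8
  ##..# -> #   bit 25 = 1  t=0,i=9
  ##... -> #   bit 24 = 1  t=0,i=4
  #.### -> #   bit 23 = 1  t=4,i=9
  #.##. -> .   bit 22 = 0  t=1,i=4
  #.#.# -> .   bit 21 = 0  t=5,i=9
  #.#.. -> .   bit 20 = 0  t=2,i=9
  #..## -> #   bit 19 = 1  t=0,i=10
  #..#. -> #   bit 18 = 1  t=1,i=1
  #...# -> #   bit 17 = 1  t=0,i=5
  #.... -> .   bit 16 = 0  t=2,i=3
  .#### -> .   bit 15 = 0  t=0,i=0
  .###. -> .   bit 14 = 0  t=1,i=10
  .##.# -> #   bit 13 = 1  t=2,i=7
  .##.. -> .   bit 12 = 0  t=0,i=8
  .#.## -> .   bit 11 = 0  t=1,i=3
  .#.#. -> .   bit 10 = 0  t=5,i=8
  .#..# -> .   bit 9 = 0  t=2,i=10
  .#... -> .   bit 8 = 0  t=3,i=3
  ..### -> #   bit 7 = 1  t=0,i=11
  ..##. -> .   bit 6 = 0  t=0,i=7
  ..#.# -> .   bit 5 = 0  t=1,i=2
  ..#.. -> #   bit 4 = 1  t=3,i=2
  ...## -> .   bit 3 = 0  t=0,i=6
  ...#. -> #   bit 2 = 1  t=3,i=6
  ....# -> .   bit 1 = 0  t=2,i=4
  ..... -> .   bit 0 = 0  t=6,i=9
  bits 01100011100011100010000010010100 = 1670258836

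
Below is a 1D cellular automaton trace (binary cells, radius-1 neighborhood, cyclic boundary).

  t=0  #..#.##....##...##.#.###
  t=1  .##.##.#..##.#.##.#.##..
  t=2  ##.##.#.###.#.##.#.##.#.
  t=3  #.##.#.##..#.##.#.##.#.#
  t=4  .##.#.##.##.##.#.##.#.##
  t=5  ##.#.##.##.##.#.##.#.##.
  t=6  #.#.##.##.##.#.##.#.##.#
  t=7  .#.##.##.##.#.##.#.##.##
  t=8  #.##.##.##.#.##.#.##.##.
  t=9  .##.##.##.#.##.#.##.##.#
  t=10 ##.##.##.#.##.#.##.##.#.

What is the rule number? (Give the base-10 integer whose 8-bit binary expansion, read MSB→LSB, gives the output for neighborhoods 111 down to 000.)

  [7] ### => .  t=0,i=22
  [6] ##. => .  t=0,i=0
  [5] #.# => #  t=0,i=4
  [4] #.. => #  t=0,i=1
  [3] .## => #  t=0,i=5
  [2] .#. => .  t=0,i=3
  [1] ..# => #  t=0,i=2
  [0] ... => .  t=0,i=8
  bits 00111010 = 58

58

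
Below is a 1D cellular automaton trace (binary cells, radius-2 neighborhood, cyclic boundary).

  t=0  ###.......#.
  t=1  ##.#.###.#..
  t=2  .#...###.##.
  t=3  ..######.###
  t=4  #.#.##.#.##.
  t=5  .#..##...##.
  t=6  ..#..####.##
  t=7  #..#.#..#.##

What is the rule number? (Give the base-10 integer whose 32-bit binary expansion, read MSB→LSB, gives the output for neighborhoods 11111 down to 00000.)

2748479373

  nb #####: next=#  (t=3,i=4, bit31=1)
  nb ####.: next=.  (t=3,i=6, bit30=0)
  nb ###.#: next=#  (t=1,i=7, bit29=1)
  nb ###..: next=.  (t=0,i=2, bit28=0)
  nb ##.##: next=.  (t=2,i=8, bit27=0)
  nb ##.#.: next=.  (t=1,i=2, bit26=0)
  nb ##..#: next=#  (t=2,i=11, bit25=1)
  nb ##...: next=#  (t=0,i=3, bit24=1)
  nb #.###: next=#  (t=0,i=0, bit23=1)
  nb #.##.: next=#  (t=2,i=9, bit22=1)
  nb #.#.#: next=.  (t=1,i=3, bit21=0)
  nb #.#..: next=#  (t=1,i=9, bit20=1)
  nb #..##: next=.  (t=1,i=11, bit19=0)
  nb #..#.: next=.  (t=2,i=0, bit18=0)
  nb #...#: next=#  (t=2,i=3, bit17=1)
  nb #....: next=.  (t=0,i=4, bit16=0)
  nb .####: next=.  (t=3,i=3, bit15=0)
  nb .###.: next=#  (t=0,i=1, bit14=1)
  nb .##.#: next=#  (t=1,i=1, bit13=1)
  nb .##..: next=#  (t=2,i=10, bit12=1)
  nb .#.##: next=.  (t=0,i=11, bit11=0)
  nb .#.#.: next=#  (t=4,i=1, bit10=1)
  nb .#..#: next=#  (t=1,i=10, bit9=1)
  nb .#...: next=#  (t=2,i=2, bit8=1)
  nb ..###: next=#  (t=2,i=5, bit7=1)
  nb ..##.: next=.  (t=1,i=0, bit6=0)
  nb ..#.#: next=.  (t=0,i=10, bit5=0)
  nb ..#..: next=.  (t=2,i=1, bit4=0)
  nb ...##: next=#  (t=2,i=4, bit3=1)
  nb ...#.: next=#  (t=0,i=9, bit2=1)
  nb ....#: next=.  (t=0,i=8, bit1=0)
  nb .....: next=#  (t=0,i=5, bit0=1)
  bits 10100011110100100111011110001101 = 2748479373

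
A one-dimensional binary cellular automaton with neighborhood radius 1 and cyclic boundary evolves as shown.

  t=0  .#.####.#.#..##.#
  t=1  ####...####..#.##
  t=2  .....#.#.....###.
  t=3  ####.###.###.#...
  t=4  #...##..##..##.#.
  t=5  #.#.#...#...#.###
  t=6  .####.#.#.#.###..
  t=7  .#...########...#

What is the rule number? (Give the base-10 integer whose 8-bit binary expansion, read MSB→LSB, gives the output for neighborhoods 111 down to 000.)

45

  ###|.  b7=0 t=0,i=4
  ##.|.  b6=0 t=0,i=6
  #.#|#  b5=1 t=0,i=0
  #..|.  b4=0 t=0,i=11
  .##|#  b3=1 t=0,i=3
  .#.|#  b2=1 t=0,i=1
  ..#|.  b1=0 t=0,i=12
  ...|#  b0=1 t=1,i=5
  bits 00101101 = 45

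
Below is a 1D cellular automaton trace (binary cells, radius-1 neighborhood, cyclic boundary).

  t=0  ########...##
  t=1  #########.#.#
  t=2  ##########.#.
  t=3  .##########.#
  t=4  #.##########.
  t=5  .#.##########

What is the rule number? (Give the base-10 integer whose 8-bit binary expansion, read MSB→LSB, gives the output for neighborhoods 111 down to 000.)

242

  nb ###: next=#  (t=0,i=0, bit7=1)
  nb ##.: next=#  (t=0,i=7, bit6=1)
  nb #.#: next=#  (t=1,i=9, bit5=1)
  nb #..: next=#  (t=0,i=8, bit4=1)
  nb .##: next=.  (t=0,i=11, bit3=0)
  nb .#.: next=.  (t=1,i=10, bit2=0)
  nb ..#: next=#  (t=0,i=10, bit1=1)
  nb ...: next=.  (t=0,i=9, bit0=0)
  bits 11110010 = 242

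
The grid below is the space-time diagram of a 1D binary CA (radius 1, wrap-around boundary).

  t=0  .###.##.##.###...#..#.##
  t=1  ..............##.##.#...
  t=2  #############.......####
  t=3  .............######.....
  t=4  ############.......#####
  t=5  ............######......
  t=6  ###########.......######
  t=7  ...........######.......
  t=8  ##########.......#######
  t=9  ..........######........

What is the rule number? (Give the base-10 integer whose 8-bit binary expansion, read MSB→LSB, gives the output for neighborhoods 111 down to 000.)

  ###|.  b7=0 t=0,i=2
  ##.|.  b6=0 t=0,i=3
  #.#|.  b5=0 t=0,i=0
  #..|#  b4=1 t=0,i=14
  .##|.  b3=0 t=0,i=1
  .#.|#  b2=1 t=0,i=17
  ..#|.  b1=0 t=0,i=16
  ...|#  b0=1 t=0,i=15
  bits 00010101 = 21

21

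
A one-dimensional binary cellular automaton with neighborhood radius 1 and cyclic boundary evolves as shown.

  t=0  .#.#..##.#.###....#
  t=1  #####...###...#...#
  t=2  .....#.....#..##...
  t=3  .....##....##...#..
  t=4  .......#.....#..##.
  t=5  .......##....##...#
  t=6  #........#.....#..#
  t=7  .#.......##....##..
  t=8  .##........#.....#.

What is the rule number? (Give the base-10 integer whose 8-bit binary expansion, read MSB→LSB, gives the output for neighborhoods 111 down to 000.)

52

  ### -> .   bit 7 = 0  t=0,i=12
  ##. -> .   bit 6 = 0  t=0,i=7
  #.# -> #   bit 5 = 1  t=0,i=0
  #.. -> #   bit 4 = 1  t=0,i=4
  .## -> .   bit 3 = 0  t=0,i=6
  .#. -> #   bit 2 = 1  t=0,i=1
  ..# -> .   bit 1 = 0  t=0,i=5
  ... -> .   bit 0 = 0  t=0,i=15
  bits 00110100 = 52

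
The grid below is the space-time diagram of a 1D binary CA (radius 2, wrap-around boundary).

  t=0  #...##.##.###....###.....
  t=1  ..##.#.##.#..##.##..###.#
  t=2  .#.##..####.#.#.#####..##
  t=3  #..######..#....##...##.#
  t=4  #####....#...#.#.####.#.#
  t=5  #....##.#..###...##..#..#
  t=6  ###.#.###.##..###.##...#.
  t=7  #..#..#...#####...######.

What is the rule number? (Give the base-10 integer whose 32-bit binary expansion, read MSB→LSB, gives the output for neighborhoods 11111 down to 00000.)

  ##### -> .   bit 31 = 0  t=2,i=18
  ####. -> .   bit 30 = 0  t=2,i=9
  ###.# -> .   bit 29 = 0  t=1,i=22
  ###.. -> .   bit 28 = 0  t=0,i=12
  ##.## -> .   bit 27 = 0  t=0,i=6
  ##.#. -> #   bit 26 = 1  t=1,i=4
  ##..# -> #   bit 25 = 1  t=1,i=18
  ##... -> #   bit 24 = 1  t=0,i=13
  #.### -> #   bit 23 = 1  t=0,i=10
  #.##. -> #   bit 22 = 1  t=0,i=7
  #.#.# -> .   bit 21 = 0  t=1,i=5
  #.#.. -> #   bit 20 = 1  t=1,i=10
  #..## -> #   bit 19 = 1  t=1,i=1
  #..#. -> .   bit 18 = 0  t=3,i=10
  #...# -> #   bit 17 = 1  t=0,i=2
  #.... -> #   bit 16 = 1  t=0,i=14
  .#### -> #   bit 15 = 1  t=2,i=8
  .###. -> .   bit 14 = 0  t=0,i=11
  .##.# -> #   bit 13 = 1  t=0,i=5
  .##.. -> #   bit 12 = 1  t=1,i=17
  .#.## -> .   bit 11 = 0  t=1,i=6
  .#.#. -> .   bit 10 = 0  t=2,i=13
  .#..# -> .   bit 9 = 0  t=1,i=0
  .#... -> .   bit 8 = 0  t=0,i=1
  ..### -> #   bit 7 = 1  t=0,i=17
  ..##. -> .   bit 6 = 0  t=0,i=4
  ..#.# -> #   bit 5 = 1  t=4,i=13
  ..#.. -> .   bit 4 = 0  t=0,i=0
  ...## -> #   bit 3 = 1  t=0,i=3
  ...#. -> #   bit 2 = 1  t=0,i=24
  ....# -> .   bit 1 = 0  t=0,i=15
  ..... -> #   bit 0 = 1  t=0,i=22
  bits 00000111110110111011000010101101 = 131838125

131838125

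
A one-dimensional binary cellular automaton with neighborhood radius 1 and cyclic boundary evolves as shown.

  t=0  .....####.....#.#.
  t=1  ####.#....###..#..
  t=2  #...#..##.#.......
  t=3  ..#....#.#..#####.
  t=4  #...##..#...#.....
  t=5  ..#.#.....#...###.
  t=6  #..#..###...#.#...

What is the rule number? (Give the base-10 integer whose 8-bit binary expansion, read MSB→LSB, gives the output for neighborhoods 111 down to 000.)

  [7] ### => .  t=0,i=6
  [6] ##. => .  t=0,i=8
  [5] #.# => #  t=0,i=15
  [4] #.. => .  t=0,i=9
  [3] .## => #  t=0,i=5
  [2] .#. => .  t=0,i=14
  [1] ..# => .  t=0,i=4
  [0] ... => #  t=0,i=0
  bits 00101001 = 41

41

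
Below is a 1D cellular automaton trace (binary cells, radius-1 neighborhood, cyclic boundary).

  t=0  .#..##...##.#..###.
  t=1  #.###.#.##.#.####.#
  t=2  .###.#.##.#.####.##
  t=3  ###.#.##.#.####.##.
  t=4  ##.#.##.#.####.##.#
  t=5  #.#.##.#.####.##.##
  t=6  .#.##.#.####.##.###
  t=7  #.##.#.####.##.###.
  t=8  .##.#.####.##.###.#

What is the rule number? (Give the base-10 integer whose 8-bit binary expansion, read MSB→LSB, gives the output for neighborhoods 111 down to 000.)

186

  ### -> #   bit 7 = 1  t=0,i=16
  ##. -> .   bit 6 = 0  t=0,i=5
  #.# -> #   bit 5 = 1  t=0,i=11
  #.. -> #   bit 4 = 1  t=0,i=2
  .## -> #   bit 3 = 1  t=0,i=4
  .#. -> .   bit 2 = 0  t=0,i=1
  ..# -> #   bit 1 = 1  t=0,i=0
  ... -> .   bit 0 = 0  t=0,i=7
  bits 10111010 = 186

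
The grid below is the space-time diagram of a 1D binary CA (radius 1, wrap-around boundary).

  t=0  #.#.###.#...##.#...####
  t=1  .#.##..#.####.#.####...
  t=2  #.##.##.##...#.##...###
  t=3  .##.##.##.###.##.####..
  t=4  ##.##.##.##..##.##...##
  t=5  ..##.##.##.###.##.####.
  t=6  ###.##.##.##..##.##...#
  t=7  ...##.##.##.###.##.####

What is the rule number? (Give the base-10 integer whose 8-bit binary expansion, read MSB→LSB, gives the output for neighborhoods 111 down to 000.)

  [7] ### => .  t=0,i=5
  [6] ##. => .  t=0,i=0
  [5] #.# => #  t=0,i=1
  [4] #.. => #  t=0,i=9
  [3] .## => #  t=0,i=4
  [2] .#. => .  t=0,i=2
  [1] ..# => #  t=0,i=11
  [0] ... => #  t=0,i=10
  bits 00111011 = 59

59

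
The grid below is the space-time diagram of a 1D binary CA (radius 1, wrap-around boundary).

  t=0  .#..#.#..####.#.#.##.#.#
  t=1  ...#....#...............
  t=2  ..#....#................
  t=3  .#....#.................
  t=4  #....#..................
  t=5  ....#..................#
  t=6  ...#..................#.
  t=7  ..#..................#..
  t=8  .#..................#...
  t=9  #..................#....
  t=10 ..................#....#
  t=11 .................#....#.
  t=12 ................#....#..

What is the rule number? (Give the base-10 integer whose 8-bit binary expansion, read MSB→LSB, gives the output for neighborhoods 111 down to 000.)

2

  [7] ### => .  t=0,i=10
  [6] ##. => .  t=0,i=12
  [5] #.# => .  t=0,i=0
  [4] #.. => .  t=0,i=2
  [3] .## => .  t=0,i=9
  [2] .#. => .  t=0,i=1
  [1] ..# => #  t=0,i=3
  [0] ... => .  t=1,i=0
  bits 00000010 = 2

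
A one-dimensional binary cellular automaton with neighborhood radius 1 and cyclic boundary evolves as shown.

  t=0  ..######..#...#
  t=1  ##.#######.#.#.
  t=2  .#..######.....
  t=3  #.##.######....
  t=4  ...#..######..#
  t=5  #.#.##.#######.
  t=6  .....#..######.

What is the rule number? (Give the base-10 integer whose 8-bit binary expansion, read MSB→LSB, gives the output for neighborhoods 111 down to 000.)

210

  ### -> #   bit 7 = 1  t=0,i=3
  ##. -> #   bit 6 = 1  t=0,i=7
  #.# -> .   bit 5 = 0  t=1,i=2
  #.. -> #   bit 4 = 1  t=0,i=0
  .## -> .   bit 3 = 0  t=0,i=2
  .#. -> .   bit 2 = 0  t=0,i=10
  ..# -> #   bit 1 = 1  t=0,i=1
  ... -> .   bit 0 = 0  t=0,i=12
  bits 11010010 = 210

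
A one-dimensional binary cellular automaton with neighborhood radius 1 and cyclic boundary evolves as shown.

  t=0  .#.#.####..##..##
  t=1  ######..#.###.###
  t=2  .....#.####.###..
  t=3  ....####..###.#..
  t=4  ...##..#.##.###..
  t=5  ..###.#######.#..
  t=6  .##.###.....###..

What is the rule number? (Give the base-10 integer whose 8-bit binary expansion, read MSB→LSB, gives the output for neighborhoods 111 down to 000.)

110

  nb ###: next=.  (t=0,i=6, bit7=0)
  nb ##.: next=#  (t=0,i=8, bit6=1)
  nb #.#: next=#  (t=0,i=0, bit5=1)
  nb #..: next=.  (t=0,i=9, bit4=0)
  nb .##: next=#  (t=0,i=5, bit3=1)
  nb .#.: next=#  (t=0,i=1, bit2=1)
  nb ..#: next=#  (t=0,i=10, bit1=1)
  nb ...: next=.  (t=2,i=0, bit0=0)
  bits 01101110 = 110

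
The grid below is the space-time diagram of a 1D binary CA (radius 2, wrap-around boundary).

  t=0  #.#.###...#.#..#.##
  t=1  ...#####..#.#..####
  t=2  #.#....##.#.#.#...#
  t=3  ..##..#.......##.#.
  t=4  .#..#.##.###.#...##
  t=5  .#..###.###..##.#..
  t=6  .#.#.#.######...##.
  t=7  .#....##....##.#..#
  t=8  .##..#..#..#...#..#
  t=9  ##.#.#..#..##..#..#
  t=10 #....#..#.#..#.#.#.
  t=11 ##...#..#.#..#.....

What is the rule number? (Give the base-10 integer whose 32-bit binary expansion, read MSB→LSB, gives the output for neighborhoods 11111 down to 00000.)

  [31] ##### => .  t=1,i=5
  [30] ####. => .  t=1,i=6
  [29] ###.# => .  t=0,i=0
  [28] ###.. => #  t=0,i=6
  [27] ##.## => #  t=4,i=8
  [26] ##.#. => .  t=0,i=1
  [25] ##..# => #  t=1,i=8
  [24] ##... => #  t=0,i=7
  [23] #.### => #  t=0,i=4
  [22] #.##. => #  t=4,i=6
  [21] #.#.# => .  t=0,i=2
  [20] #.#.. => #  t=0,i=12
  [19] #..## => #  t=1,i=14
  [18] #..#. => .  t=0,i=14
  [17] #...# => .  t=0,i=8
  [16] #.... => .  t=2,i=4
  [15] .#### => .  t=1,i=4
  [14] .###. => #  t=0,i=5
  [13] .##.# => .  t=2,i=0
  [12] .##.. => .  t=3,i=3
  [11] .#.## => #  t=0,i=3
  [10] .#.#. => .  t=0,i=11
  [9] .#..# => .  t=0,i=13
  [8] .#... => #  t=2,i=3
  [7] ..### => .  t=1,i=3
  [6] ..##. => .  t=2,i=7
  [5] ..#.# => #  t=0,i=10
  [4] ..#.. => #  t=3,i=6
  [3] ...## => #  t=1,i=2
  [2] ...#. => .  t=0,i=9
  [1] ....# => .  t=2,i=5
  [0] ..... => #  t=3,i=9
  bits 00011011110110000100100100111001 = 467159353

467159353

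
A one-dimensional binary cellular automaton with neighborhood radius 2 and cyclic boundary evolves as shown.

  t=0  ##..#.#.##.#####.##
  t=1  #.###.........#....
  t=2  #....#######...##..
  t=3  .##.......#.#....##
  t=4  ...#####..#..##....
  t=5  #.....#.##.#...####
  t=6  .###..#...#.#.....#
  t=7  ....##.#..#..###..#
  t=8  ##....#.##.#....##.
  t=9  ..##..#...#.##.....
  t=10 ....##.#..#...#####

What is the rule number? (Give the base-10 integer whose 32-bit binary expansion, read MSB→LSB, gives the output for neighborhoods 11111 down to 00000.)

  nb #####: next=.  (t=0,i=13, bit31=0)
  nb ####.: next=#  (t=0,i=0, bit30=1)
  nb ###.#: next=.  (t=0,i=15, bit29=0)
  nb ###..: next=.  (t=0,i=1, bit28=0)
  nb ##.##: next=.  (t=0,i=10, bit27=0)
  nb ##.#.: next=#  (t=5,i=10, bit26=1)
  nb ##..#: next=#  (t=0,i=2, bit25=1)
  nb ##...: next=#  (t=1,i=5, bit24=1)
  nb #.###: next=.  (t=0,i=11, bit23=0)
  nb #.##.: next=.  (t=0,i=8, bit22=0)
  nb #.#.#: next=.  (t=0,i=6, bit21=0)
  nb #.#..: next=.  (t=3,i=12, bit20=0)
  nb #..##: next=.  (t=4,i=12, bit19=0)
  nb #..#.: next=#  (t=0,i=3, bit18=1)
  nb #...#: next=.  (t=2,i=13, bit17=0)
  nb #....: next=#  (t=1,i=6, bit16=1)
  nb .####: next=.  (t=0,i=12, bit15=0)
  nb .###.: next=.  (t=1,i=3, bit14=0)
  nb .##.#: next=.  (t=0,i=9, bit13=0)
  nb .##..: next=.  (t=2,i=16, bit12=0)
  nb .#.##: next=.  (t=0,i=7, bit11=0)
  nb .#.#.: next=.  (t=0,i=5, bit10=0)
  nb .#..#: next=#  (t=4,i=11, bit9=1)
  nb .#...: next=#  (t=1,i=15, bit8=1)
  nb ..###: next=.  (t=2,i=5, bit7=0)
  nb ..##.: next=.  (t=2,i=15, bit6=0)
  nb ..#.#: next=#  (t=0,i=4, bit5=1)
  nb ..#..: next=.  (t=1,i=14, bit4=0)
  nb ...##: next=.  (t=2,i=4, bit3=0)
  nb ...#.: next=.  (t=1,i=13, bit2=0)
  nb ....#: next=.  (t=1,i=12, bit1=0)
  nb .....: next=#  (t=1,i=7, bit0=1)
  bits 01000111000001010000001100100001 = 1191510817

1191510817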